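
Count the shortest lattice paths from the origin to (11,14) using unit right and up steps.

Each path has 11 right steps and 14 up steps in some order (25 steps total).
Choose which 14 of the 25 steps are up: C(25,14).

Final answer: C(25,14) = 4457400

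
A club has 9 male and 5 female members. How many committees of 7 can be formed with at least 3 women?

Sum over valid woman counts:
C(5,3)C(9,4) = 1260
C(5,4)C(9,3) = 420
C(5,5)C(9,2) = 36
Total: 1260 + 420 + 36.

Final answer: 1716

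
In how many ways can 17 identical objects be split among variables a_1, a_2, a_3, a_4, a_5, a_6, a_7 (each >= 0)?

Stars and bars with 17 stars and 6 bars:
C(17+7-1, 7-1) = C(23,6).

Final answer: C(23,6) = 100947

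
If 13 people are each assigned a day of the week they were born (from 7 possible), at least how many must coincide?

There are 7 possible values for day of the week they were born. With 13 people and 7 categories, by pigeonhole: ceiling(13/7).

Final answer: 2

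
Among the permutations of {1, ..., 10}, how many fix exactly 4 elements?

Choose which 4 elements are fixed: C(10,4) = 210.
Derange the remaining 6 using D(j) = (j-1)(D(j-1) + D(j-2)), D(0)=1, D(1)=0: D(2)=1, D(3)=2, D(4)=9, D(5)=44, D(6)=265.
Total: 210 x 265.

Final answer: C(10,4) D(6) = 55650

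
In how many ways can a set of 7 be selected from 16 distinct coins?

C(16,7) = 16!/(7! x (16-7)!).

Final answer: C(16,7) = 11440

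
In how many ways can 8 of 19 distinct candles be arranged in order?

P(19,8) = 19!/(19-8)! = 19!/11!.

Final answer: P(19,8) = 3047466240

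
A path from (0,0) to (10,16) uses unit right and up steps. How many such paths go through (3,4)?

Paths (0,0)->(3,4): C(7,4) = 35.
Paths (3,4)->(10,16): C(19,12) = 50388.
By multiplication principle: 35 x 50388.

Final answer: 1763580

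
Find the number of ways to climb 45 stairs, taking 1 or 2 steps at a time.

Let f(n) count the ways. The last step is size 1 or 2, so f(n) = f(n-1) + f(n-2) with f(1)=1, f(2)=2.
Computing successive values: f(1)=1, f(2)=2, f(3)=3, f(4)=5, f(5)=8, f(6)=13, f(7)=21, f(8)=34, f(9)=55, f(10)=89, f(11)=144, f(12)=233, f(13)=377, f(14)=610, f(15)=987, f(16)=1597, f(17)=2584, f(18)=4181, f(19)=6765, f(20)=10946, f(21)=17711, f(22)=28657, f(23)=46368, f(24)=75025, f(25)=121393, f(26)=196418, f(27)=317811, f(28)=514229, f(29)=832040, f(30)=1346269, f(31)=2178309, f(32)=3524578, f(33)=5702887, f(34)=9227465, f(35)=14930352, f(36)=24157817, f(37)=39088169, f(38)=63245986, f(39)=102334155, f(40)=165580141, f(41)=267914296, f(42)=433494437, f(43)=701408733, f(44)=1134903170, f(45)=1836311903.

Final answer: 1836311903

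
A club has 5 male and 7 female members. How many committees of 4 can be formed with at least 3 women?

Sum over valid woman counts:
C(7,3)C(5,1) = 175
C(7,4)C(5,0) = 35
Total: 175 + 35.

Final answer: 210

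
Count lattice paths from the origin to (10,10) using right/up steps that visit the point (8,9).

Paths (0,0)->(8,9): C(17,9) = 24310.
Paths (8,9)->(10,10): C(3,1) = 3.
By multiplication principle: 24310 x 3.

Final answer: 72930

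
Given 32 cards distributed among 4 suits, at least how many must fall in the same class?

By pigeonhole with 32 objects and 4 categories: ceiling(32/4).

Final answer: 8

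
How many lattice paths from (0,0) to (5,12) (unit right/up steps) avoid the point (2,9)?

Total paths to (5,12): C(17,12) = 6188.
Paths through (2,9): C(11,9) x C(6,3) = 1100.
Avoiding (2,9): 6188 - 1100.

Final answer: 5088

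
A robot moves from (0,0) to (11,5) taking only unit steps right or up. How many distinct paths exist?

Each path has 11 right steps and 5 up steps in some order (16 steps total).
Choose which 5 of the 16 steps are up: C(16,5).

Final answer: C(16,5) = 4368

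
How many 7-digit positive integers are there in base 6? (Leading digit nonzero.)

These are the integers in [6^6, 6^7), so the count is 6^7 - 6^6 = 5 x 6^6.

Final answer: 233280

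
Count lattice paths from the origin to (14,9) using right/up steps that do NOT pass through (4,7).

Total paths to (14,9): C(23,9) = 817190.
Paths through (4,7): C(11,7) x C(12,2) = 21780.
Avoiding (4,7): 817190 - 21780.

Final answer: 795410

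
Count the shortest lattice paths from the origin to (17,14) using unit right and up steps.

Each path has 17 right steps and 14 up steps in some order (31 steps total).
Choose which 14 of the 31 steps are up: C(31,14).

Final answer: C(31,14) = 265182525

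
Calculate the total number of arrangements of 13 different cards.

The number of ways to arrange 13 distinct objects is 13!.

Final answer: 13! = 6227020800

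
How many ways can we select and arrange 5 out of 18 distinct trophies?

P(18,5) = 18!/(18-5)! = 18!/13!.

Final answer: P(18,5) = 1028160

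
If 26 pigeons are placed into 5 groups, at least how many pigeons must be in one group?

By the pigeonhole principle: ceiling(26/5).

Final answer: 6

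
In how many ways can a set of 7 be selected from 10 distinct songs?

C(10,7) = 10!/(7! x (10-7)!).

Final answer: C(10,7) = 120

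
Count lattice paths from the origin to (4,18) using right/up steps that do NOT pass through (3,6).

Total paths to (4,18): C(22,18) = 7315.
Paths through (3,6): C(9,6) x C(13,12) = 1092.
Avoiding (3,6): 7315 - 1092.

Final answer: 6223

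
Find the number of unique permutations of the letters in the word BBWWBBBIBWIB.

Letters (B:7, I:2, W:3). Total letters: 12.
Permutations = 12!/(7! x 3! x 2!).

Final answer: 7920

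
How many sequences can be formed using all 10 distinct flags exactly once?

The number of ways to arrange 10 distinct objects is 10!.

Final answer: 10! = 3628800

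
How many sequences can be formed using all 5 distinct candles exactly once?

The number of ways to arrange 5 distinct objects is 5!.

Final answer: 5! = 120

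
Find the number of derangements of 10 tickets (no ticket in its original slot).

Derangements satisfy D(n) = (n-1)(D(n-1) + D(n-2)), starting from D(0)=1, D(1)=0.
D(2) = 1 x (0 + 1) = 1
D(3) = 2 x (1 + 0) = 2
D(4) = 3 x (2 + 1) = 9
D(5) = 4 x (9 + 2) = 44
D(6) = 5 x (44 + 9) = 265
D(7) = 6 x (265 + 44) = 1854
D(8) = 7 x (1854 + 265) = 14833
D(9) = 8 x (14833 + 1854) = 133496
D(10) = 9 x (D(9) + D(8)) = 9 x (133496 + 14833)

Final answer: D(10) = 1334961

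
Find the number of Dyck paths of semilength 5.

Total monotonic paths to (5,5): C(10,5) = 252.
A path is bad iff it touches y = x + 1; reflecting its initial segment maps bad paths bijectively onto all paths to (4,6), of which there are C(10,6) = 210.
Valid Dyck paths: 252 - 210.
(This is the Catalan number C_{5}.)

Final answer: C_{5} = 42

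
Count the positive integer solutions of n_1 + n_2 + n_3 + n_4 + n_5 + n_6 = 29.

Substitute n'_i = n_i - 1 (so n'_i >= 0). Then sum n'_i = 29 - 6 = 23.
Stars and bars: C(23+6-1, 6-1) = C(28,5).

Final answer: C(28,5) = 98280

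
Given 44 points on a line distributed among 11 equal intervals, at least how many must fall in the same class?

By pigeonhole with 44 objects and 11 categories: ceiling(44/11).

Final answer: 4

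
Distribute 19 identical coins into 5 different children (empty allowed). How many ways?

Stars and bars: C(n+k-1, k-1) = C(23,4).

Final answer: C(23,4) = 8855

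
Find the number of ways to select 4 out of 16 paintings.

C(16,4) = 16!/(4! x 12!).

Final answer: \binom{16}{4} = 1820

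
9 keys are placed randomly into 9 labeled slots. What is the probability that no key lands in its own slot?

D(n) = (n-1)(D(n-1) + D(n-2)), D(0)=1, D(1)=0.
Building up: D(2)=1, D(3)=2, D(4)=9, D(5)=44, D(6)=265, D(7)=1854, D(8)=14833, D(9)=133496.
Total arrangements: 9! = 362880.
Probability = D(9)/9! = 16687/45360.

Final answer: D(9)/9! = 133496/362880 = 0.367879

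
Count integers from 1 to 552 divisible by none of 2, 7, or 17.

|div by 2|=276, |div by 7|=78, |div by 17|=32.
|div by 2&7|=39, |div by 2&17|=16, |div by 7&17|=4, |div by all|=2.
By inclusion-exclusion, divisible by at least one: 276+78+32-39-16-4+2 = 329.
Not divisible by any: 552 - 329.

Final answer: 223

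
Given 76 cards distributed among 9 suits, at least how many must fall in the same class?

By pigeonhole with 76 objects and 9 categories: ceiling(76/9).

Final answer: 9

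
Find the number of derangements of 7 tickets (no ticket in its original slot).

D(n) = (n-1)(D(n-1) + D(n-2)), D(0)=1, D(1)=0.
D(2) = 1 x (0 + 1) = 1
D(3) = 2 x (1 + 0) = 2
D(4) = 3 x (2 + 1) = 9
D(5) = 4 x (9 + 2) = 44
D(6) = 5 x (44 + 9) = 265
D(7) = 6 x (D(6) + D(5)) = 6 x (265 + 44)

Final answer: D(7) = 1854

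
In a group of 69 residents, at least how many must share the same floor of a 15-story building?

There are 15 possible values for floor of a 15-story building. With 69 residents and 15 categories, by pigeonhole: ceiling(69/15).

Final answer: 5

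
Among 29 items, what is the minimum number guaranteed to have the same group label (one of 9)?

There are 9 possible values for group label (one of 9). With 29 items and 9 categories, by pigeonhole: ceiling(29/9).

Final answer: 4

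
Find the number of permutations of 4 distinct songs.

The number of ways to arrange 4 distinct objects is 4!.

Final answer: 4! = 24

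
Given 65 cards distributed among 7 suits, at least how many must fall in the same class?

By pigeonhole with 65 objects and 7 categories: ceiling(65/7).

Final answer: 10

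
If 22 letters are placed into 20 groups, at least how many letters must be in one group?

By the pigeonhole principle: ceiling(22/20).

Final answer: 2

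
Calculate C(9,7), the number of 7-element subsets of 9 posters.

C(9,7) = 9!/(7! x 2!).

Final answer: \binom{9}{7} = 36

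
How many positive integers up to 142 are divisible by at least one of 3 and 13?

Multiples of 3: 47. Multiples of 13: 10. Of both (lcm=39): 3.
By inclusion-exclusion: 47 + 10 - 3.

Final answer: 54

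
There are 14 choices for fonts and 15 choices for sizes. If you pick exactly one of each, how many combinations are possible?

By the multiplication principle: 14 x 15.

Final answer: 210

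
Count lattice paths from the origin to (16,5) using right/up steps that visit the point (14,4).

Paths (0,0)->(14,4): C(18,4) = 3060.
Paths (14,4)->(16,5): C(3,1) = 3.
By multiplication principle: 3060 x 3.

Final answer: 9180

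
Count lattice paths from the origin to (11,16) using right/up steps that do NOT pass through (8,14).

Total paths to (11,16): C(27,16) = 13037895.
Paths through (8,14): C(22,14) x C(5,2) = 3197700.
Avoiding (8,14): 13037895 - 3197700.

Final answer: 9840195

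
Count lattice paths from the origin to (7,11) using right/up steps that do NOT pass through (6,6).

Total paths to (7,11): C(18,11) = 31824.
Paths through (6,6): C(12,6) x C(6,5) = 5544.
Avoiding (6,6): 31824 - 5544.

Final answer: 26280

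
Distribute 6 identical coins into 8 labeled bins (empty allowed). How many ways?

Stars and bars: C(n+k-1, k-1) = C(13,7).

Final answer: C(13,7) = 1716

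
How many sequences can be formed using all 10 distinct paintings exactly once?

The number of ways to arrange 10 distinct objects is 10!.

Final answer: 10! = 3628800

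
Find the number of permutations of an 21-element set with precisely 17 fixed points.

Choose which 17 elements are fixed: C(21,17) = 5985.
Derange the remaining 4 using D(j) = (j-1)(D(j-1) + D(j-2)), D(0)=1, D(1)=0: D(2)=1, D(3)=2, D(4)=9.
Total: 5985 x 9.

Final answer: C(21,17) D(4) = 53865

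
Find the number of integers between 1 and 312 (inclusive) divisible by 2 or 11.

Multiples of 2: 156. Multiples of 11: 28. Of both (lcm=22): 14.
By inclusion-exclusion: 156 + 28 - 14.

Final answer: 170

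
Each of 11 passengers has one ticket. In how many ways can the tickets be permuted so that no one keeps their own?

Derangements satisfy D(n) = (n-1)(D(n-1) + D(n-2)), starting from D(0)=1, D(1)=0.
D(2) = 1 x (0 + 1) = 1
D(3) = 2 x (1 + 0) = 2
D(4) = 3 x (2 + 1) = 9
D(5) = 4 x (9 + 2) = 44
D(6) = 5 x (44 + 9) = 265
D(7) = 6 x (265 + 44) = 1854
D(8) = 7 x (1854 + 265) = 14833
D(9) = 8 x (14833 + 1854) = 133496
D(10) = 9 x (133496 + 14833) = 1334961
D(11) = 10 x (D(10) + D(9)) = 10 x (1334961 + 133496)

Final answer: D(11) = 14684570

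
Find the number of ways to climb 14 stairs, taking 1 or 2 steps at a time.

Let f(n) count the ways. The last step is size 1 or 2, so f(n) = f(n-1) + f(n-2) with f(1)=1, f(2)=2.
Iterating the recurrence: f(1)=1, f(2)=2, f(3)=3, f(4)=5, f(5)=8, f(6)=13, f(7)=21, f(8)=34, f(9)=55, f(10)=89, f(11)=144, f(12)=233, f(13)=377, f(14)=610.

Final answer: 610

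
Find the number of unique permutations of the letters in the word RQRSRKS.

Letters (K:1, Q:1, R:3, S:2). Total letters: 7.
Permutations = 7!/(3! x 2!).

Final answer: 420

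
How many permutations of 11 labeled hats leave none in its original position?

Derangements satisfy D(n) = (n-1)(D(n-1) + D(n-2)), starting from D(0)=1, D(1)=0.
D(2) = 1 x (0 + 1) = 1
D(3) = 2 x (1 + 0) = 2
D(4) = 3 x (2 + 1) = 9
D(5) = 4 x (9 + 2) = 44
D(6) = 5 x (44 + 9) = 265
D(7) = 6 x (265 + 44) = 1854
D(8) = 7 x (1854 + 265) = 14833
D(9) = 8 x (14833 + 1854) = 133496
D(10) = 9 x (133496 + 14833) = 1334961
D(11) = 10 x (D(10) + D(9)) = 10 x (1334961 + 133496)

Final answer: D(11) = 14684570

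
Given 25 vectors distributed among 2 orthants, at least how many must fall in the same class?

By pigeonhole with 25 objects and 2 categories: ceiling(25/2).

Final answer: 13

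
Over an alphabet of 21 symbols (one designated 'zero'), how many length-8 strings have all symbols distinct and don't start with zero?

The leading digit has 20 choices (anything but zero); the next has 20 (anything but the first), then 19, and so on, one fewer each time.
Total: 20 x 20 x 19 x 18 x 17 x 16 x 15 x 14.

Final answer: 7814016000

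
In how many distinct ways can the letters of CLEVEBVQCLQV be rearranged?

Letters (B:1, C:2, E:2, L:2, Q:2, V:3). Total letters: 12.
Permutations = 12!/(3! x 2! x 2! x 2! x 2!).

Final answer: 4989600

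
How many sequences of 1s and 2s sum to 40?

Let f(n) count the ways. The last step is size 1 or 2, so f(n) = f(n-1) + f(n-2) with f(1)=1, f(2)=2.
Building up term by term: f(1)=1, f(2)=2, f(3)=3, f(4)=5, f(5)=8, f(6)=13, f(7)=21, f(8)=34, f(9)=55, f(10)=89, f(11)=144, f(12)=233, f(13)=377, f(14)=610, f(15)=987, f(16)=1597, f(17)=2584, f(18)=4181, f(19)=6765, f(20)=10946, f(21)=17711, f(22)=28657, f(23)=46368, f(24)=75025, f(25)=121393, f(26)=196418, f(27)=317811, f(28)=514229, f(29)=832040, f(30)=1346269, f(31)=2178309, f(32)=3524578, f(33)=5702887, f(34)=9227465, f(35)=14930352, f(36)=24157817, f(37)=39088169, f(38)=63245986, f(39)=102334155, f(40)=165580141.

Final answer: 165580141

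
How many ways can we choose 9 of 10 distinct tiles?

C(10,9) = 10!/(9! x 1!).

Final answer: \binom{10}{9} = 10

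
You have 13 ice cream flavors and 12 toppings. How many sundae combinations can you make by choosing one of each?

By the multiplication principle: 13 x 12.

Final answer: 156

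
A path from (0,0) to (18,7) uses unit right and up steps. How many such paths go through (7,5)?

Paths (0,0)->(7,5): C(12,5) = 792.
Paths (7,5)->(18,7): C(13,2) = 78.
By multiplication principle: 792 x 78.

Final answer: 61776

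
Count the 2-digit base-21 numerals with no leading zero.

These are the integers in [21^1, 21^2), so the count is 21^2 - 21^1 = 20 x 21^1.

Final answer: 420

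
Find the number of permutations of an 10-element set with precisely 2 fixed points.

Choose which 2 elements are fixed: C(10,2) = 45.
Derange the remaining 8 using D(j) = (j-1)(D(j-1) + D(j-2)), D(0)=1, D(1)=0: D(2)=1, D(3)=2, D(4)=9, D(5)=44, D(6)=265, D(7)=1854, D(8)=14833.
Total: 45 x 14833.

Final answer: C(10,2) D(8) = 667485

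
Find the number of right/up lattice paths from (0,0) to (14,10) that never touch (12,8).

Total paths to (14,10): C(24,10) = 1961256.
Paths through (12,8): C(20,8) x C(4,2) = 755820.
Avoiding (12,8): 1961256 - 755820.

Final answer: 1205436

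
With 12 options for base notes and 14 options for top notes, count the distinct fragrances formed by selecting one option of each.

By the multiplication principle: 12 x 14.

Final answer: 168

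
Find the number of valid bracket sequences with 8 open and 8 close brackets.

This is a standard Catalan-number count: the answer is C_n. Here n = 8 (pairs).
Using C_0 = 1 and C_(k+1) = C_k x 2(2k+1)/(k+2), build up term by term: C_1=1, C_2=2, C_3=5, C_4=14, C_5=42, C_6=132, C_7=429, C_8=1430.

Final answer: C_{8} = 1430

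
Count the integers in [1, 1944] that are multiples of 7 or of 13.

Multiples of 7: 277. Multiples of 13: 149. Of both (lcm=91): 21.
By inclusion-exclusion: 277 + 149 - 21.

Final answer: 405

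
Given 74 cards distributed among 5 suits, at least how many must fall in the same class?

By pigeonhole with 74 objects and 5 categories: ceiling(74/5).

Final answer: 15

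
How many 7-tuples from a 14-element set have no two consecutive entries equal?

First character: 14 choices. Each subsequent: 13 choices (must differ from the previous one).
Total: 14 x 13^6.

Final answer: 14 x 13^{6} = 67575326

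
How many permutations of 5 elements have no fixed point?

D(n) = (n-1)(D(n-1) + D(n-2)), D(0)=1, D(1)=0.
D(2) = 1 x (0 + 1) = 1
D(3) = 2 x (1 + 0) = 2
D(4) = 3 x (2 + 1) = 9
D(5) = 4 x (D(4) + D(3)) = 4 x (9 + 2)

Final answer: D(5) = 44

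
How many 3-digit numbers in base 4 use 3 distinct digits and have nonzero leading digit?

The leading digit has 3 choices (anything but zero); the next has 3 (anything but the first), then 2, and so on, one fewer each time.
Total: 3 x 3 x 2.

Final answer: 18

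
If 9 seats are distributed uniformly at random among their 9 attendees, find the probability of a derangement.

D(n) = (n-1)(D(n-1) + D(n-2)), D(0)=1, D(1)=0.
Building up: D(2)=1, D(3)=2, D(4)=9, D(5)=44, D(6)=265, D(7)=1854, D(8)=14833, D(9)=133496.
Total arrangements: 9! = 362880.
Probability = D(9)/9! = 16687/45360.

Final answer: D(9)/9! = 133496/362880 = 0.367879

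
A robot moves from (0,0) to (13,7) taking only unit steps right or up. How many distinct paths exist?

Each path has 13 right steps and 7 up steps in some order (20 steps total).
Choose which 7 of the 20 steps are up: C(20,7).

Final answer: C(20,7) = 77520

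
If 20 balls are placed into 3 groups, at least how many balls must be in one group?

By the pigeonhole principle: ceiling(20/3).

Final answer: 7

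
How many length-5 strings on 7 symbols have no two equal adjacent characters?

First character: 7 choices. Each subsequent: 6 choices (must differ from the previous one).
Total: 7 x 6^4.

Final answer: 7 x 6^{4} = 9072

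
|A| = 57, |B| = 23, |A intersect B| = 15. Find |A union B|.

|A union B| = |A| + |B| - |A intersect B| = 57 + 23 - 15.

Final answer: 65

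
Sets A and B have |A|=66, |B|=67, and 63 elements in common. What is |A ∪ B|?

|A union B| = |A| + |B| - |A intersect B| = 66 + 67 - 63.

Final answer: 70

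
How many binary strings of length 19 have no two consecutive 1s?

Classify by the final bit: ...0 gives a(n-1) strings, ...01 gives a(n-2) strings. Thus a(n) = a(n-1) + a(n-2) with a(1)=2, a(2)=3.
Iterating the recurrence: a(1)=2, a(2)=3, a(3)=5, a(4)=8, a(5)=13, a(6)=21, a(7)=34, a(8)=55, a(9)=89, a(10)=144, a(11)=233, a(12)=377, a(13)=610, a(14)=987, a(15)=1597, a(16)=2584, a(17)=4181, a(18)=6765, a(19)=10946.

Final answer: 10946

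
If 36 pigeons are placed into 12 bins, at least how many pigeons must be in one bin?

By the pigeonhole principle: ceiling(36/12).

Final answer: 3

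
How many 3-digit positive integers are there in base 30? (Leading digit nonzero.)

Leading digit: 29 options (nonzero). Other 2 digit(s): 30 options each.
Total: 29 x 30^2.

Final answer: 26100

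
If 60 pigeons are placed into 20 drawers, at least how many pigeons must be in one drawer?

By the pigeonhole principle: ceiling(60/20).

Final answer: 3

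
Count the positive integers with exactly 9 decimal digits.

The leading digit cannot be 0 (9 options); the other 8 digits can be anything (10 options each).
Total: 9 x 10^8.

Final answer: 900000000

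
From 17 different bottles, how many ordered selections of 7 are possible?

P(17,7) = 17!/(17-7)! = 17!/10!.

Final answer: P(17,7) = 98017920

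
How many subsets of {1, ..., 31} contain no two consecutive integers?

Condition on whether n belongs to the subset: if not, any valid subset of {1, ..., n-1} works (a(n-1)); if so, n-1 is excluded and the rest is a valid subset of {1, ..., n-2} (a(n-2)). Hence a(n) = a(n-1) + a(n-2), a(1)=2, a(2)=3.
Computing successive values: a(1)=2, a(2)=3, a(3)=5, a(4)=8, a(5)=13, a(6)=21, a(7)=34, a(8)=55, a(9)=89, a(10)=144, a(11)=233, a(12)=377, a(13)=610, a(14)=987, a(15)=1597, a(16)=2584, a(17)=4181, a(18)=6765, a(19)=10946, a(20)=17711, a(21)=28657, a(22)=46368, a(23)=75025, a(24)=121393, a(25)=196418, a(26)=317811, a(27)=514229, a(28)=832040, a(29)=1346269, a(30)=2178309, a(31)=3524578.

Final answer: 3524578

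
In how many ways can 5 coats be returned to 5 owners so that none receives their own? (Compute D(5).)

Use the recurrence D(n) = (n-1)(D(n-1) + D(n-2)) with D(0)=1, D(1)=0.
D(2) = 1 x (0 + 1) = 1
D(3) = 2 x (1 + 0) = 2
D(4) = 3 x (2 + 1) = 9
D(5) = 4 x (D(4) + D(3)) = 4 x (9 + 2)

Final answer: D(5) = 44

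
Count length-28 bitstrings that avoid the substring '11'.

Classify by the final bit: ...0 gives a(n-1) strings, ...01 gives a(n-2) strings. Thus a(n) = a(n-1) + a(n-2) with a(1)=2, a(2)=3.
Building up term by term: a(1)=2, a(2)=3, a(3)=5, a(4)=8, a(5)=13, a(6)=21, a(7)=34, a(8)=55, a(9)=89, a(10)=144, a(11)=233, a(12)=377, a(13)=610, a(14)=987, a(15)=1597, a(16)=2584, a(17)=4181, a(18)=6765, a(19)=10946, a(20)=17711, a(21)=28657, a(22)=46368, a(23)=75025, a(24)=121393, a(25)=196418, a(26)=317811, a(27)=514229, a(28)=832040.

Final answer: 832040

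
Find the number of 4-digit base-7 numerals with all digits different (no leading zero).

The leading digit has 6 choices (anything but zero); the next has 6 (anything but the first), then 5, and so on, one fewer each time.
Total: 6 x 6 x 5 x 4.

Final answer: 720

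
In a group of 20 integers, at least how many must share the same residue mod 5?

There are 5 possible values for residue mod 5. With 20 integers and 5 categories, by pigeonhole: ceiling(20/5).

Final answer: 4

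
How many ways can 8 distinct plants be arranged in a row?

The number of ways to arrange 8 distinct objects is 8!.

Final answer: 8! = 40320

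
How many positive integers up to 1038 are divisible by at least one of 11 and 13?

Multiples of 11: 94. Multiples of 13: 79. Of both (lcm=143): 7.
By inclusion-exclusion: 94 + 79 - 7.

Final answer: 166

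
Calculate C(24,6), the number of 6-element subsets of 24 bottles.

C(24,6) = 24!/(6! x 18!).

Final answer: \binom{24}{6} = 134596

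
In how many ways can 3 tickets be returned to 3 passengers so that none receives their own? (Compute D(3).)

D(n) = (n-1)(D(n-1) + D(n-2)), D(0)=1, D(1)=0.
D(2) = 1 x (0 + 1) = 1
D(3) = 2 x (D(2) + D(1)) = 2 x (1 + 0)

Final answer: D(3) = 2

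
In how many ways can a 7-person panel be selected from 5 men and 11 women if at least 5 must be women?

Sum over valid woman counts:
C(11,5)C(5,2) = 4620
C(11,6)C(5,1) = 2310
C(11,7)C(5,0) = 330
Total: 4620 + 2310 + 330.

Final answer: 7260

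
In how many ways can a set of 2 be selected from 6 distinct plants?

C(6,2) = 6!/(2! x (6-2)!).

Final answer: C(6,2) = 15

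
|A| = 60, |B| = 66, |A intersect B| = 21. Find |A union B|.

|A union B| = |A| + |B| - |A intersect B| = 60 + 66 - 21.

Final answer: 105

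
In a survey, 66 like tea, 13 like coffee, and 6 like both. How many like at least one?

|A union B| = |A| + |B| - |A intersect B| = 66 + 13 - 6.

Final answer: 73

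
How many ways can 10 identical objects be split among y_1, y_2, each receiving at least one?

Substitute y'_i = y_i - 1 (so y'_i >= 0). Then sum y'_i = 10 - 2 = 8.
Stars and bars: C(8+2-1, 2-1) = C(9,1).

Final answer: C(9,1) = 9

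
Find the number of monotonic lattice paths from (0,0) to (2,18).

Each path has 2 right steps and 18 up steps in some order (20 steps total).
Choose which 18 of the 20 steps are up: C(20,18).

Final answer: C(20,18) = 190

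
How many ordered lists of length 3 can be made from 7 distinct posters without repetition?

P(7,3) = 7!/(7-3)! = 7!/4!.

Final answer: P(7,3) = 210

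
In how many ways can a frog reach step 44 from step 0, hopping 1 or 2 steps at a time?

Let f(n) count the ways. The last step is size 1 or 2, so f(n) = f(n-1) + f(n-2) with f(1)=1, f(2)=2.
Iterating the recurrence: f(1)=1, f(2)=2, f(3)=3, f(4)=5, f(5)=8, f(6)=13, f(7)=21, f(8)=34, f(9)=55, f(10)=89, f(11)=144, f(12)=233, f(13)=377, f(14)=610, f(15)=987, f(16)=1597, f(17)=2584, f(18)=4181, f(19)=6765, f(20)=10946, f(21)=17711, f(22)=28657, f(23)=46368, f(24)=75025, f(25)=121393, f(26)=196418, f(27)=317811, f(28)=514229, f(29)=832040, f(30)=1346269, f(31)=2178309, f(32)=3524578, f(33)=5702887, f(34)=9227465, f(35)=14930352, f(36)=24157817, f(37)=39088169, f(38)=63245986, f(39)=102334155, f(40)=165580141, f(41)=267914296, f(42)=433494437, f(43)=701408733, f(44)=1134903170.

Final answer: 1134903170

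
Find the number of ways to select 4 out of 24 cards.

C(24,4) = 24!/(4! x (24-4)!).

Final answer: C(24,4) = 10626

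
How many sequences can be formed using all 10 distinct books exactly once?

The number of ways to arrange 10 distinct objects is 10!.

Final answer: 10! = 3628800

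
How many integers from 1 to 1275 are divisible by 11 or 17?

Multiples of 11: 115. Multiples of 17: 75. Of both (lcm=187): 6.
By inclusion-exclusion: 115 + 75 - 6.

Final answer: 184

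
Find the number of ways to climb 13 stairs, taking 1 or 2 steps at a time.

Let f(n) be the number of climbs. Removing the last move (1 or 2 steps) gives f(n) = f(n-1) + f(n-2); base cases f(1)=1, f(2)=2.
Iterating the recurrence: f(1)=1, f(2)=2, f(3)=3, f(4)=5, f(5)=8, f(6)=13, f(7)=21, f(8)=34, f(9)=55, f(10)=89, f(11)=144, f(12)=233, f(13)=377.

Final answer: 377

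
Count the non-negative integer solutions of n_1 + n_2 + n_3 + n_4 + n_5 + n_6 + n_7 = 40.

Stars and bars with 40 stars and 6 bars:
C(40+7-1, 7-1) = C(46,6).

Final answer: C(46,6) = 9366819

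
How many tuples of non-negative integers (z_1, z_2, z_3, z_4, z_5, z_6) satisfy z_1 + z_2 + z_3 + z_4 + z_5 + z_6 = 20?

Stars and bars with 20 stars and 5 bars:
C(20+6-1, 6-1) = C(25,5).

Final answer: C(25,5) = 53130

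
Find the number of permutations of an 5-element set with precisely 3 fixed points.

Choose which 3 elements are fixed: C(5,3) = 10.
Derange the remaining 2 using D(j) = (j-1)(D(j-1) + D(j-2)), D(0)=1, D(1)=0: D(2)=1.
Total: 10 x 1.

Final answer: C(5,3) D(2) = 10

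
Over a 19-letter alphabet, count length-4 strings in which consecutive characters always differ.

First character: 19 choices. Each subsequent: 18 choices (must differ from the previous one).
Total: 19 x 18^3.

Final answer: 19 x 18^{3} = 110808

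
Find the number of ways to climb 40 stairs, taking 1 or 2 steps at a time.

Condition on the final move: it is a 1-step (f(n-1) ways to get there) or a 2-step (f(n-2) ways), so f(n) = f(n-1) + f(n-2), with f(1)=1, f(2)=2.
Iterating the recurrence: f(1)=1, f(2)=2, f(3)=3, f(4)=5, f(5)=8, f(6)=13, f(7)=21, f(8)=34, f(9)=55, f(10)=89, f(11)=144, f(12)=233, f(13)=377, f(14)=610, f(15)=987, f(16)=1597, f(17)=2584, f(18)=4181, f(19)=6765, f(20)=10946, f(21)=17711, f(22)=28657, f(23)=46368, f(24)=75025, f(25)=121393, f(26)=196418, f(27)=317811, f(28)=514229, f(29)=832040, f(30)=1346269, f(31)=2178309, f(32)=3524578, f(33)=5702887, f(34)=9227465, f(35)=14930352, f(36)=24157817, f(37)=39088169, f(38)=63245986, f(39)=102334155, f(40)=165580141.

Final answer: 165580141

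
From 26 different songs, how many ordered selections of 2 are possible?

P(26,2) = 26!/(26-2)! = 26!/24!.

Final answer: P(26,2) = 650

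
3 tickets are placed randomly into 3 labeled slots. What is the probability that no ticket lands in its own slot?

D(n) = (n-1)(D(n-1) + D(n-2)), D(0)=1, D(1)=0.
Building up: D(2)=1, D(3)=2.
Total arrangements: 3! = 6.
Probability = D(3)/3! = 1/3.

Final answer: D(3)/3! = 2/6 = 0.333333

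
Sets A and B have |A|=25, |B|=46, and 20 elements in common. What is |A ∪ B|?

|A union B| = |A| + |B| - |A intersect B| = 25 + 46 - 20.

Final answer: 51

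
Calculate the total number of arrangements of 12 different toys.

The number of ways to arrange 12 distinct objects is 12!.

Final answer: 12! = 479001600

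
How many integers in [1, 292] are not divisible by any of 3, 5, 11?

|div by 3|=97, |div by 5|=58, |div by 11|=26.
|div by 3&5|=19, |div by 3&11|=8, |div by 5&11|=5, |div by all|=1.
By inclusion-exclusion, divisible by at least one: 97+58+26-19-8-5+1 = 150.
Not divisible by any: 292 - 150.

Final answer: 142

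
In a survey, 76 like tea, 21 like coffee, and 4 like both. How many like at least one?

|A union B| = |A| + |B| - |A intersect B| = 76 + 21 - 4.

Final answer: 93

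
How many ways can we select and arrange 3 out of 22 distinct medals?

P(22,3) = 22!/(22-3)! = 22!/19!.

Final answer: P(22,3) = 9240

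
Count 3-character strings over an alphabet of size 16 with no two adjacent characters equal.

First character: 16 choices. Each subsequent: 15 choices (must differ from the previous one).
Total: 16 x 15^2.

Final answer: 16 x 15^{2} = 3600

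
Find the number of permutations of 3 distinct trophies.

The number of ways to arrange 3 distinct objects is 3!.

Final answer: 3! = 6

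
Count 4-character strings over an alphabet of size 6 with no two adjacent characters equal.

First character: 6 choices. Each subsequent: 5 choices (must differ from the previous one).
Total: 6 x 5^3.

Final answer: 6 x 5^{3} = 750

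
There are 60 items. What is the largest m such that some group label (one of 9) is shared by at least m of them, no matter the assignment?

There are 9 possible values for group label (one of 9). With 60 items and 9 categories, by pigeonhole: ceiling(60/9).

Final answer: 7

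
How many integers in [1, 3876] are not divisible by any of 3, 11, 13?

|div by 3|=1292, |div by 11|=352, |div by 13|=298.
|div by 3&11|=117, |div by 3&13|=99, |div by 11&13|=27, |div by all|=9.
By inclusion-exclusion, divisible by at least one: 1292+352+298-117-99-27+9 = 1708.
Not divisible by any: 3876 - 1708.

Final answer: 2168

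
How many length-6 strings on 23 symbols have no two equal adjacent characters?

Let g(n) count such strings. g(1) = 23, and each valid string of length n-1 extends in 22 ways (any symbol but the last), so g(n) = 22 g(n-1).
Total: g(6) = 23 x 22^5.

Final answer: 23 x 22^{5} = 118533536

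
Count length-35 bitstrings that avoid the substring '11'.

A valid string ends in 0 (append to any length-(n-1) valid string) or in 01 (append to any length-(n-2) valid string), so a(n) = a(n-1) + a(n-2) with a(1)=2, a(2)=3.
Building up term by term: a(1)=2, a(2)=3, a(3)=5, a(4)=8, a(5)=13, a(6)=21, a(7)=34, a(8)=55, a(9)=89, a(10)=144, a(11)=233, a(12)=377, a(13)=610, a(14)=987, a(15)=1597, a(16)=2584, a(17)=4181, a(18)=6765, a(19)=10946, a(20)=17711, a(21)=28657, a(22)=46368, a(23)=75025, a(24)=121393, a(25)=196418, a(26)=317811, a(27)=514229, a(28)=832040, a(29)=1346269, a(30)=2178309, a(31)=3524578, a(32)=5702887, a(33)=9227465, a(34)=14930352, a(35)=24157817.

Final answer: 24157817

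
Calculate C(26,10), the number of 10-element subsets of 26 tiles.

C(26,10) = 26!/(10! x 16!).

Final answer: \binom{26}{10} = 5311735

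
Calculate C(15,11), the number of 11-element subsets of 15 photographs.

C(15,11) = 15!/(11! x 4!).

Final answer: \binom{15}{11} = 1365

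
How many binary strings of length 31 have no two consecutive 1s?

Classify by the final bit: ...0 gives a(n-1) strings, ...01 gives a(n-2) strings. Thus a(n) = a(n-1) + a(n-2) with a(1)=2, a(2)=3.
Computing successive values: a(1)=2, a(2)=3, a(3)=5, a(4)=8, a(5)=13, a(6)=21, a(7)=34, a(8)=55, a(9)=89, a(10)=144, a(11)=233, a(12)=377, a(13)=610, a(14)=987, a(15)=1597, a(16)=2584, a(17)=4181, a(18)=6765, a(19)=10946, a(20)=17711, a(21)=28657, a(22)=46368, a(23)=75025, a(24)=121393, a(25)=196418, a(26)=317811, a(27)=514229, a(28)=832040, a(29)=1346269, a(30)=2178309, a(31)=3524578.

Final answer: 3524578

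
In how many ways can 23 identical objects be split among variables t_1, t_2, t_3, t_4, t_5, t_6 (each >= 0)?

Stars and bars with 23 stars and 5 bars:
C(23+6-1, 6-1) = C(28,5).

Final answer: C(28,5) = 98280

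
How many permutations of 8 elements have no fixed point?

Derangements satisfy D(n) = (n-1)(D(n-1) + D(n-2)), starting from D(0)=1, D(1)=0.
D(2) = 1 x (0 + 1) = 1
D(3) = 2 x (1 + 0) = 2
D(4) = 3 x (2 + 1) = 9
D(5) = 4 x (9 + 2) = 44
D(6) = 5 x (44 + 9) = 265
D(7) = 6 x (265 + 44) = 1854
D(8) = 7 x (D(7) + D(6)) = 7 x (1854 + 265)

Final answer: D(8) = 14833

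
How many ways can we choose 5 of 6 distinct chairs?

C(6,5) = 6!/(5! x (6-5)!).

Final answer: C(6,5) = 6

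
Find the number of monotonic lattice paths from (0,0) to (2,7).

Each path has 2 right steps and 7 up steps in some order (9 steps total).
Choose which 7 of the 9 steps are up: C(9,7).

Final answer: C(9,7) = 36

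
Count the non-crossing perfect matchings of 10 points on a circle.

This is a standard Catalan-number count: the answer is C_n. Here n = 10/2 = 5.
C_n = (2n)!/(n!(n+1)!), so C_{5} = 10!/(5! x 6!) = C(10,5)/6 = 252/6.

Final answer: C_{5} = 42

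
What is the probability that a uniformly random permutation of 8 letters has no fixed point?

Use the recurrence D(n) = (n-1)(D(n-1) + D(n-2)) with D(0)=1, D(1)=0.
Building up: D(2)=1, D(3)=2, D(4)=9, D(5)=44, D(6)=265, D(7)=1854, D(8)=14833.
Total arrangements: 8! = 40320.
Probability = D(8)/8! = 2119/5760.

Final answer: D(8)/8! = 14833/40320 = 0.367882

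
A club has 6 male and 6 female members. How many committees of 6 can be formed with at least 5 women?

Sum over valid woman counts:
C(6,5)C(6,1) = 36
C(6,6)C(6,0) = 1
Total: 36 + 1.

Final answer: 37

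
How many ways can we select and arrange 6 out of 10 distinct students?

P(10,6) = 10!/(10-6)! = 10!/4!.

Final answer: P(10,6) = 151200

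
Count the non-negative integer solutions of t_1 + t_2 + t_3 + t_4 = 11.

Stars and bars with 11 stars and 3 bars:
C(11+4-1, 4-1) = C(14,3).

Final answer: C(14,3) = 364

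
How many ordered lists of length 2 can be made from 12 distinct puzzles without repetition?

P(12,2) = 12!/(12-2)! = 12!/10!.

Final answer: P(12,2) = 132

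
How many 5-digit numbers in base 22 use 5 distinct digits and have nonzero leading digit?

First digit: 21 (nonzero). Second: 21 (not first). Third: 20, etc.
Total: 21 x 21 x 20 x 19 x 18.

Final answer: 3016440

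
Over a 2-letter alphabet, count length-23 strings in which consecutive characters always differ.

First character: 2 choices. Each subsequent: 1 choices (must differ from the previous one).
Total: 2 x 1^22.

Final answer: 2 x 1^{22} = 2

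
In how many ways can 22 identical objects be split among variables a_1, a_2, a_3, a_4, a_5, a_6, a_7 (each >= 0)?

Stars and bars with 22 stars and 6 bars:
C(22+7-1, 7-1) = C(28,6).

Final answer: C(28,6) = 376740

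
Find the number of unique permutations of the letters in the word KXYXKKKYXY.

Letters (K:4, X:3, Y:3). Total letters: 10.
Permutations = 10!/(4! x 3! x 3!).

Final answer: 4200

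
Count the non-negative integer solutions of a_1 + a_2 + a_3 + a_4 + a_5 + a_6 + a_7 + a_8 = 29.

Stars and bars with 29 stars and 7 bars:
C(29+8-1, 8-1) = C(36,7).

Final answer: C(36,7) = 8347680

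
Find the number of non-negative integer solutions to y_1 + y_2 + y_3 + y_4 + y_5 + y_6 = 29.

Stars and bars with 29 stars and 5 bars:
C(29+6-1, 6-1) = C(34,5).

Final answer: C(34,5) = 278256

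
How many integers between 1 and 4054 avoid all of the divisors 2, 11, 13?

|div by 2|=2027, |div by 11|=368, |div by 13|=311.
|div by 2&11|=184, |div by 2&13|=155, |div by 11&13|=28, |div by all|=14.
By inclusion-exclusion, divisible by at least one: 2027+368+311-184-155-28+14 = 2353.
Not divisible by any: 4054 - 2353.

Final answer: 1701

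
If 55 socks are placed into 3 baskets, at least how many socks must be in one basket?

By the pigeonhole principle: ceiling(55/3).

Final answer: 19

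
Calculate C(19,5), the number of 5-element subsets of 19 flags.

C(19,5) = 19!/(5! x (19-5)!).

Final answer: C(19,5) = 11628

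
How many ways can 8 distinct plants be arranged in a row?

The number of ways to arrange 8 distinct objects is 8!.

Final answer: 8! = 40320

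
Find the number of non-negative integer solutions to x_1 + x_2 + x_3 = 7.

Stars and bars with 7 stars and 2 bars:
C(7+3-1, 3-1) = C(9,2).

Final answer: C(9,2) = 36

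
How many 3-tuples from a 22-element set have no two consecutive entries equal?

Let g(n) count such strings. g(1) = 22, and each valid string of length n-1 extends in 21 ways (any symbol but the last), so g(n) = 21 g(n-1).
Total: g(3) = 22 x 21^2.

Final answer: 22 x 21^{2} = 9702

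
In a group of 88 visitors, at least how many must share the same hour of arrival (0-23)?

There are 24 possible values for hour of arrival (0-23). With 88 visitors and 24 categories, by pigeonhole: ceiling(88/24).

Final answer: 4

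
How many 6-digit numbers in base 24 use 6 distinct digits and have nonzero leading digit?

First digit: 23 (nonzero). Second: 23 (not first). Third: 22, etc.
Total: 23 x 23 x 22 x 21 x 20 x 19.

Final answer: 92871240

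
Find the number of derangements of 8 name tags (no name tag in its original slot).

Derangements satisfy D(n) = (n-1)(D(n-1) + D(n-2)), starting from D(0)=1, D(1)=0.
D(2) = 1 x (0 + 1) = 1
D(3) = 2 x (1 + 0) = 2
D(4) = 3 x (2 + 1) = 9
D(5) = 4 x (9 + 2) = 44
D(6) = 5 x (44 + 9) = 265
D(7) = 6 x (265 + 44) = 1854
D(8) = 7 x (D(7) + D(6)) = 7 x (1854 + 265)

Final answer: D(8) = 14833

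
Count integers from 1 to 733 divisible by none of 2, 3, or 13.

|div by 2|=366, |div by 3|=244, |div by 13|=56.
|div by 2&3|=122, |div by 2&13|=28, |div by 3&13|=18, |div by all|=9.
By inclusion-exclusion, divisible by at least one: 366+244+56-122-28-18+9 = 507.
Not divisible by any: 733 - 507.

Final answer: 226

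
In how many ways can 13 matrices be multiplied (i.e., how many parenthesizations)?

The structures are counted by the Catalan number C_n. Here n = 13 - 1 = 12.
C_n = C(2n,n) - C(2n,n+1), so C_{12} = C(24,12) - C(24,13) = 2704156 - 2496144.

Final answer: C_{12} = 208012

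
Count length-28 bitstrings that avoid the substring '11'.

Classify by the final bit: ...0 gives a(n-1) strings, ...01 gives a(n-2) strings. Thus a(n) = a(n-1) + a(n-2) with a(1)=2, a(2)=3.
Building up term by term: a(1)=2, a(2)=3, a(3)=5, a(4)=8, a(5)=13, a(6)=21, a(7)=34, a(8)=55, a(9)=89, a(10)=144, a(11)=233, a(12)=377, a(13)=610, a(14)=987, a(15)=1597, a(16)=2584, a(17)=4181, a(18)=6765, a(19)=10946, a(20)=17711, a(21)=28657, a(22)=46368, a(23)=75025, a(24)=121393, a(25)=196418, a(26)=317811, a(27)=514229, a(28)=832040.

Final answer: 832040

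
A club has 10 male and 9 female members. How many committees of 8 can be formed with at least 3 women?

Sum over valid woman counts:
C(9,3)C(10,5) = 21168
C(9,4)C(10,4) = 26460
C(9,5)C(10,3) = 15120
C(9,6)C(10,2) = 3780
C(9,7)C(10,1) = 360
C(9,8)C(10,0) = 9
Total: 21168 + 26460 + 15120 + 3780 + 360 + 9.

Final answer: 66897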